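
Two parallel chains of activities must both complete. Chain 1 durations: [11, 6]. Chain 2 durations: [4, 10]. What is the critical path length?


Path A total = 11 + 6 = 17
Path B total = 4 + 10 = 14
Critical path = longest path = max(17, 14) = 17

17


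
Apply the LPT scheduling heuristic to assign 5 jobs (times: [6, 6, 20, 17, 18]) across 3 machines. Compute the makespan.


Sort jobs in decreasing order (LPT): [20, 18, 17, 6, 6]
Assign each job to the least loaded machine:
  Machine 1: jobs [20], load = 20
  Machine 2: jobs [18, 6], load = 24
  Machine 3: jobs [17, 6], load = 23
Makespan = max load = 24

24


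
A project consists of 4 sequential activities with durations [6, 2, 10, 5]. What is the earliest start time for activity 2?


Activity 2 starts after activities 1 through 1 complete.
Predecessor durations: [6]
ES = 6 = 6

6


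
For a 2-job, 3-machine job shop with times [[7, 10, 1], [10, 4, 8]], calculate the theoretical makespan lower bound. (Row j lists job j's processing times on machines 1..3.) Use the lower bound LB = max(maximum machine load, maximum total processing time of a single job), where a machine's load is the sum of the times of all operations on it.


Machine loads:
  Machine 1: 7 + 10 = 17
  Machine 2: 10 + 4 = 14
  Machine 3: 1 + 8 = 9
Max machine load = 17
Job totals:
  Job 1: 18
  Job 2: 22
Max job total = 22
Lower bound = max(17, 22) = 22

22


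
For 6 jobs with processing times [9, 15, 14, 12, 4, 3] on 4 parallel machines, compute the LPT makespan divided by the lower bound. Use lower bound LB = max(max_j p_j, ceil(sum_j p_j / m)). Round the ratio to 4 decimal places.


LPT order: [15, 14, 12, 9, 4, 3]
Machine loads after assignment: [15, 14, 15, 13]
LPT makespan = 15
Lower bound = max(max_job, ceil(total/4)) = max(15, 15) = 15
Ratio = 15 / 15 = 1.0

1.0


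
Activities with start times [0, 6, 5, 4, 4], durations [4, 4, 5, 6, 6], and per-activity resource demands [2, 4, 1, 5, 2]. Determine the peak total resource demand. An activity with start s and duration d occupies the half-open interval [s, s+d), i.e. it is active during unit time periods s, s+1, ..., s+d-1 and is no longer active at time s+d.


Each activity i is active on [start_i, start_i + duration_i).
Compute total resource usage per time slot:
  t=0: active resources = [2], total = 2
  t=1: active resources = [2], total = 2
  t=2: active resources = [2], total = 2
  t=3: active resources = [2], total = 2
  t=4: active resources = [5, 2], total = 7
  t=5: active resources = [1, 5, 2], total = 8
  t=6: active resources = [4, 1, 5, 2], total = 12
  t=7: active resources = [4, 1, 5, 2], total = 12
  t=8: active resources = [4, 1, 5, 2], total = 12
  t=9: active resources = [4, 1, 5, 2], total = 12
Peak resource demand = 12

12


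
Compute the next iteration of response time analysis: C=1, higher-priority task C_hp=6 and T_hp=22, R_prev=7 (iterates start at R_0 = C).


R_next = C + ceil(R_prev / T_hp) * C_hp
ceil(7 / 22) = ceil(0.3182) = 1
Interference = 1 * 6 = 6
R_next = 1 + 6 = 7
R_next = R_prev, so the iteration has converged (response time = 7).

7


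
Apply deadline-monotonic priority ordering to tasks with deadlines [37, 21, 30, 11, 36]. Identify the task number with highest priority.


Sort tasks by relative deadline (ascending):
  Task 4: deadline = 11
  Task 2: deadline = 21
  Task 3: deadline = 30
  Task 5: deadline = 36
  Task 1: deadline = 37
Priority order (highest first): [4, 2, 3, 5, 1]
Highest priority task = 4

4


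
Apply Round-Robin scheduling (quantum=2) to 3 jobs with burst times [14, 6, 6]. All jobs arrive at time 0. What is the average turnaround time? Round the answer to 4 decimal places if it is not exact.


Time quantum = 2
Execution trace:
  J1 runs 2 units, time = 2
  J2 runs 2 units, time = 4
  J3 runs 2 units, time = 6
  J1 runs 2 units, time = 8
  J2 runs 2 units, time = 10
  J3 runs 2 units, time = 12
  J1 runs 2 units, time = 14
  J2 runs 2 units, time = 16
  J3 runs 2 units, time = 18
  J1 runs 2 units, time = 20
  J1 runs 2 units, time = 22
  J1 runs 2 units, time = 24
  J1 runs 2 units, time = 26
Finish times: [26, 16, 18]
Average turnaround = 60/3 = 20.0

20.0


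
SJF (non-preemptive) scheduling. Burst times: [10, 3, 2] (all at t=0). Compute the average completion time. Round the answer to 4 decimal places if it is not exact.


SJF order (ascending): [2, 3, 10]
Completion times:
  Job 1: burst=2, C=2
  Job 2: burst=3, C=5
  Job 3: burst=10, C=15
Average completion = 22/3 = 7.3333

7.3333


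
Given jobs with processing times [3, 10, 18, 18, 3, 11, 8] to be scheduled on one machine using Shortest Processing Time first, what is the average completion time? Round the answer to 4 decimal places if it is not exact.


Sort jobs by processing time (SPT order): [3, 3, 8, 10, 11, 18, 18]
Compute completion times sequentially:
  Job 1: processing = 3, completes at 3
  Job 2: processing = 3, completes at 6
  Job 3: processing = 8, completes at 14
  Job 4: processing = 10, completes at 24
  Job 5: processing = 11, completes at 35
  Job 6: processing = 18, completes at 53
  Job 7: processing = 18, completes at 71
Sum of completion times = 206
Average completion time = 206/7 = 29.4286

29.4286


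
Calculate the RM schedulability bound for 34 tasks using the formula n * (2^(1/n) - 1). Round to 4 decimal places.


Compute 2^(1/34) = 1.0205959096
Subtract 1: 1.0205959096 - 1 = 0.0205959096
Multiply by n: 34 * 0.0205959096 = 0.7002609264
Round to 4 dp: 0.7003

0.7003


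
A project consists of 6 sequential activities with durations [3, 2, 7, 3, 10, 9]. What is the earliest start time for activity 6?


Activity 6 starts after activities 1 through 5 complete.
Predecessor durations: [3, 2, 7, 3, 10]
ES = 3 + 2 + 7 + 3 + 10 = 25

25


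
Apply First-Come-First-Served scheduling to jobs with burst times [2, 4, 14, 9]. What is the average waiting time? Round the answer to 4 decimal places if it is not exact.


FCFS order (as given): [2, 4, 14, 9]
Waiting times:
  Job 1: wait = 0
  Job 2: wait = 2
  Job 3: wait = 6
  Job 4: wait = 20
Sum of waiting times = 28
Average waiting time = 28/4 = 7.0

7.0


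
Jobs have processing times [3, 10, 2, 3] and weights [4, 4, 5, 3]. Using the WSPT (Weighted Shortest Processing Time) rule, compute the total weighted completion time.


Compute p/w ratios and sort ascending (WSPT): [(2, 5), (3, 4), (3, 3), (10, 4)]
Compute weighted completion times:
  Job (p=2,w=5): C=2, w*C=5*2=10
  Job (p=3,w=4): C=5, w*C=4*5=20
  Job (p=3,w=3): C=8, w*C=3*8=24
  Job (p=10,w=4): C=18, w*C=4*18=72
Total weighted completion time = 126

126


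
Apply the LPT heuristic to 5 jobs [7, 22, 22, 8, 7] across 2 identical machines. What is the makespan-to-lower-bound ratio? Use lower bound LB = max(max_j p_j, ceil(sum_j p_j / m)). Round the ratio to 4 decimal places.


LPT order: [22, 22, 8, 7, 7]
Machine loads after assignment: [30, 36]
LPT makespan = 36
Lower bound = max(max_job, ceil(total/2)) = max(22, 33) = 33
Ratio = 36 / 33 = 1.0909

1.0909


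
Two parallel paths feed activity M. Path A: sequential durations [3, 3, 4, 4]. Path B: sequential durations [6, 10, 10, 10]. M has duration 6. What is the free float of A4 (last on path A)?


ES(A4) = sum of predecessors on chain A = 10
EF(A4) = ES + duration = 10 + 4 = 14
Successor of A4 is M. ES(M) = max(sum(A), sum(B)) = max(14, 36) = 36
Free float = ES(successor) - EF(current) = 36 - 14 = 22

22


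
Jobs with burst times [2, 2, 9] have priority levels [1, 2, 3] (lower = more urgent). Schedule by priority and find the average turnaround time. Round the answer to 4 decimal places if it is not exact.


Sort by priority (ascending = highest first):
Order: [(1, 2), (2, 2), (3, 9)]
Completion times:
  Priority 1, burst=2, C=2
  Priority 2, burst=2, C=4
  Priority 3, burst=9, C=13
Average turnaround = 19/3 = 6.3333

6.3333


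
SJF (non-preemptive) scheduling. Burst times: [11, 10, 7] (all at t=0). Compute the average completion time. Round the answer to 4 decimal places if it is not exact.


SJF order (ascending): [7, 10, 11]
Completion times:
  Job 1: burst=7, C=7
  Job 2: burst=10, C=17
  Job 3: burst=11, C=28
Average completion = 52/3 = 17.3333

17.3333


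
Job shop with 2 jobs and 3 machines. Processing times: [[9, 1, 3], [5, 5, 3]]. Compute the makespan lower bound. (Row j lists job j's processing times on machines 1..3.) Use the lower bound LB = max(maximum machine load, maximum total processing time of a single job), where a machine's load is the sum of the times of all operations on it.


Machine loads:
  Machine 1: 9 + 5 = 14
  Machine 2: 1 + 5 = 6
  Machine 3: 3 + 3 = 6
Max machine load = 14
Job totals:
  Job 1: 13
  Job 2: 13
Max job total = 13
Lower bound = max(14, 13) = 14

14


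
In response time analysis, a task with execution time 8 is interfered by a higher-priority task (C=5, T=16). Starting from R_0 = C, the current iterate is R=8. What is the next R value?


R_next = C + ceil(R_prev / T_hp) * C_hp
ceil(8 / 16) = ceil(0.5) = 1
Interference = 1 * 5 = 5
R_next = 8 + 5 = 13

13


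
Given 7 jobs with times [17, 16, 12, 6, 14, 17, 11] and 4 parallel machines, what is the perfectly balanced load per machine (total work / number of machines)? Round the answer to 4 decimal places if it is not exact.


Total processing time = 17 + 16 + 12 + 6 + 14 + 17 + 11 = 93
Number of machines = 4
Ideal balanced load = 93 / 4 = 23.25

23.25


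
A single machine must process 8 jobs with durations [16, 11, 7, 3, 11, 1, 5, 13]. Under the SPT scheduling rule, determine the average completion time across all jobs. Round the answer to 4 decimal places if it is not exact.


Sort jobs by processing time (SPT order): [1, 3, 5, 7, 11, 11, 13, 16]
Compute completion times sequentially:
  Job 1: processing = 1, completes at 1
  Job 2: processing = 3, completes at 4
  Job 3: processing = 5, completes at 9
  Job 4: processing = 7, completes at 16
  Job 5: processing = 11, completes at 27
  Job 6: processing = 11, completes at 38
  Job 7: processing = 13, completes at 51
  Job 8: processing = 16, completes at 67
Sum of completion times = 213
Average completion time = 213/8 = 26.625

26.625


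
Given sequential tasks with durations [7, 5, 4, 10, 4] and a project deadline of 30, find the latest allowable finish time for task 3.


LF(activity 3) = deadline - sum of successor durations
Successors: activities 4 through 5 with durations [10, 4]
Sum of successor durations = 14
LF = 30 - 14 = 16

16


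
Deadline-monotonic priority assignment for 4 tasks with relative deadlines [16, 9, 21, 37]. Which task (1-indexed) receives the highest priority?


Sort tasks by relative deadline (ascending):
  Task 2: deadline = 9
  Task 1: deadline = 16
  Task 3: deadline = 21
  Task 4: deadline = 37
Priority order (highest first): [2, 1, 3, 4]
Highest priority task = 2

2


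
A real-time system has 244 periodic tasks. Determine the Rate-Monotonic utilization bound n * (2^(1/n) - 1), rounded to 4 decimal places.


Compute 2^(1/244) = 1.0028448059
Subtract 1: 1.0028448059 - 1 = 0.0028448059
Multiply by n: 244 * 0.0028448059 = 0.6941326396
Round to 4 dp: 0.6941

0.6941


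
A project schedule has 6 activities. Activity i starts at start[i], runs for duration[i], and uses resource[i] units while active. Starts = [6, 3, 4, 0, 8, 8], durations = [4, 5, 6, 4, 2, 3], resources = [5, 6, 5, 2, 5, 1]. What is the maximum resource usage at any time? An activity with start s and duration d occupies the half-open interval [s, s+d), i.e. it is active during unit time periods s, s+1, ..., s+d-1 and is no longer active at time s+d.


Each activity i is active on [start_i, start_i + duration_i).
Compute total resource usage per time slot:
  t=0: active resources = [2], total = 2
  t=1: active resources = [2], total = 2
  t=2: active resources = [2], total = 2
  t=3: active resources = [6, 2], total = 8
  t=4: active resources = [6, 5], total = 11
  t=5: active resources = [6, 5], total = 11
  t=6: active resources = [5, 6, 5], total = 16
  t=7: active resources = [5, 6, 5], total = 16
  t=8: active resources = [5, 5, 5, 1], total = 16
  t=9: active resources = [5, 5, 5, 1], total = 16
  t=10: active resources = [1], total = 1
Peak resource demand = 16

16


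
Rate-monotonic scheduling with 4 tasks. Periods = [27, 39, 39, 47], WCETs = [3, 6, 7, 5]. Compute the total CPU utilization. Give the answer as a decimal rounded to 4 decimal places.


Compute individual utilizations (exact fractions):
  Task 1: C/T = 3/27 = 1/9 (approx. 0.1111)
  Task 2: C/T = 6/39 = 2/13 (approx. 0.1538)
  Task 3: C/T = 7/39 (approx. 0.1795)
  Task 4: C/T = 5/47 (approx. 0.1064)
Total utilization U = 1/9 + 2/13 + 7/39 + 5/47 = 233/423
Rounded to 4 decimal places: U = 0.5508
RM (Liu & Layland) bound for 4 tasks = 0.756828; compare with U = 233/423 (approx. 0.550827)
U <= bound, so schedulable by RM sufficient condition.

0.5508


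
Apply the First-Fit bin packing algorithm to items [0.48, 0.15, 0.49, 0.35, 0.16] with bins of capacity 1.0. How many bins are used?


Place items sequentially using First-Fit:
  Item 0.48 -> new Bin 1
  Item 0.15 -> Bin 1 (now 0.63)
  Item 0.49 -> new Bin 2
  Item 0.35 -> Bin 1 (now 0.98)
  Item 0.16 -> Bin 2 (now 0.65)
Total bins used = 2

2


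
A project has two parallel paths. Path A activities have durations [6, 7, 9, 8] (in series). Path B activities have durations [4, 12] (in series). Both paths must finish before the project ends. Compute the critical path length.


Path A total = 6 + 7 + 9 + 8 = 30
Path B total = 4 + 12 = 16
Critical path = longest path = max(30, 16) = 30

30


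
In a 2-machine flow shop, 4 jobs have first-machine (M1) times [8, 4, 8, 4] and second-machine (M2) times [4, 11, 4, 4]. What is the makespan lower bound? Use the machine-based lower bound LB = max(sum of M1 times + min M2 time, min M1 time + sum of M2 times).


LB1 = sum(M1 times) + min(M2 times) = 24 + 4 = 28
LB2 = min(M1 times) + sum(M2 times) = 4 + 23 = 27
Lower bound = max(LB1, LB2) = max(28, 27) = 28

28


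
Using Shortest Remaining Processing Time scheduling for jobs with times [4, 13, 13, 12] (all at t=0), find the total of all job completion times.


Since all jobs arrive at t=0, SRPT equals SPT ordering.
SPT order: [4, 12, 13, 13]
Completion times:
  Job 1: p=4, C=4
  Job 2: p=12, C=16
  Job 3: p=13, C=29
  Job 4: p=13, C=42
Total completion time = 4 + 16 + 29 + 42 = 91

91


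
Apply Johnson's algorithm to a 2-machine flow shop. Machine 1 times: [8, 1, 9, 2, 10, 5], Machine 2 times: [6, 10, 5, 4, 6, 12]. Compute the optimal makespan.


Apply Johnson's rule:
  Group 1 (a <= b): [(2, 1, 10), (4, 2, 4), (6, 5, 12)]
  Group 2 (a > b): [(1, 8, 6), (5, 10, 6), (3, 9, 5)]
Optimal job order: [2, 4, 6, 1, 5, 3]
Schedule:
  Job 2: M1 done at 1, M2 done at 11
  Job 4: M1 done at 3, M2 done at 15
  Job 6: M1 done at 8, M2 done at 27
  Job 1: M1 done at 16, M2 done at 33
  Job 5: M1 done at 26, M2 done at 39
  Job 3: M1 done at 35, M2 done at 44
Makespan = 44

44


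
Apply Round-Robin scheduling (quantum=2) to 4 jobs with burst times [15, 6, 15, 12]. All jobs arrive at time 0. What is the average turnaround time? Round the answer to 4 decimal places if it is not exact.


Time quantum = 2
Execution trace:
  J1 runs 2 units, time = 2
  J2 runs 2 units, time = 4
  J3 runs 2 units, time = 6
  J4 runs 2 units, time = 8
  J1 runs 2 units, time = 10
  J2 runs 2 units, time = 12
  J3 runs 2 units, time = 14
  J4 runs 2 units, time = 16
  J1 runs 2 units, time = 18
  J2 runs 2 units, time = 20
  J3 runs 2 units, time = 22
  J4 runs 2 units, time = 24
  J1 runs 2 units, time = 26
  J3 runs 2 units, time = 28
  J4 runs 2 units, time = 30
  J1 runs 2 units, time = 32
  J3 runs 2 units, time = 34
  J4 runs 2 units, time = 36
  J1 runs 2 units, time = 38
  J3 runs 2 units, time = 40
  J4 runs 2 units, time = 42
  J1 runs 2 units, time = 44
  J3 runs 2 units, time = 46
  J1 runs 1 units, time = 47
  J3 runs 1 units, time = 48
Finish times: [47, 20, 48, 42]
Average turnaround = 157/4 = 39.25

39.25


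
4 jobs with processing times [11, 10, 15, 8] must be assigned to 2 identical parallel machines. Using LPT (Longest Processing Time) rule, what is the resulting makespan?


Sort jobs in decreasing order (LPT): [15, 11, 10, 8]
Assign each job to the least loaded machine:
  Machine 1: jobs [15, 8], load = 23
  Machine 2: jobs [11, 10], load = 21
Makespan = max load = 23

23


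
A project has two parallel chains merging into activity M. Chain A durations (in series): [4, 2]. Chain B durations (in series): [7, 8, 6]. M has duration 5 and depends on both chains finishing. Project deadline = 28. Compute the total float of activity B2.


Forward pass: ES(B2) = sum of predecessors on chain B = 7
EF = ES + duration = 7 + 8 = 15
Backward pass: LF(M) = deadline = 28; LS(M) = 28 - 5 = 23
LF(B2) = LS(M) - sum(successors on chain B) = 23 - 6 = 17
LS = LF - duration = 17 - 8 = 9
Total float = LS - ES = 9 - 7 = 2

2


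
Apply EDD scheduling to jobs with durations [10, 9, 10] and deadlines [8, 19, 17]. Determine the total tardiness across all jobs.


Sort by due date (EDD order): [(10, 8), (10, 17), (9, 19)]
Compute completion times and tardiness:
  Job 1: p=10, d=8, C=10, tardiness=max(0,10-8)=2
  Job 2: p=10, d=17, C=20, tardiness=max(0,20-17)=3
  Job 3: p=9, d=19, C=29, tardiness=max(0,29-19)=10
Total tardiness = 15

15


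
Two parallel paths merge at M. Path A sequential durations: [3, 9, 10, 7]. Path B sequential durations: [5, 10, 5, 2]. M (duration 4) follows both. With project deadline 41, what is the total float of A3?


Forward pass: ES(A3) = sum of predecessors on chain A = 12
EF = ES + duration = 12 + 10 = 22
Backward pass: LF(M) = deadline = 41; LS(M) = 41 - 4 = 37
LF(A3) = LS(M) - sum(successors on chain A) = 37 - 7 = 30
LS = LF - duration = 30 - 10 = 20
Total float = LS - ES = 20 - 12 = 8

8


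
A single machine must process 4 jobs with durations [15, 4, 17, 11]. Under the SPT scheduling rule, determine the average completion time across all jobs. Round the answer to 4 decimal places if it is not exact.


Sort jobs by processing time (SPT order): [4, 11, 15, 17]
Compute completion times sequentially:
  Job 1: processing = 4, completes at 4
  Job 2: processing = 11, completes at 15
  Job 3: processing = 15, completes at 30
  Job 4: processing = 17, completes at 47
Sum of completion times = 96
Average completion time = 96/4 = 24.0

24.0


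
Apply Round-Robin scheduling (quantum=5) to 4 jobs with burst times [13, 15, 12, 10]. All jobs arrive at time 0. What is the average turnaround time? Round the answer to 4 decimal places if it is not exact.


Time quantum = 5
Execution trace:
  J1 runs 5 units, time = 5
  J2 runs 5 units, time = 10
  J3 runs 5 units, time = 15
  J4 runs 5 units, time = 20
  J1 runs 5 units, time = 25
  J2 runs 5 units, time = 30
  J3 runs 5 units, time = 35
  J4 runs 5 units, time = 40
  J1 runs 3 units, time = 43
  J2 runs 5 units, time = 48
  J3 runs 2 units, time = 50
Finish times: [43, 48, 50, 40]
Average turnaround = 181/4 = 45.25

45.25


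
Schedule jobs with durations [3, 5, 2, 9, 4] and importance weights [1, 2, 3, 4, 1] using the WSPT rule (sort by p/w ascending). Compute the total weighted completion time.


Compute p/w ratios and sort ascending (WSPT): [(2, 3), (9, 4), (5, 2), (3, 1), (4, 1)]
Compute weighted completion times:
  Job (p=2,w=3): C=2, w*C=3*2=6
  Job (p=9,w=4): C=11, w*C=4*11=44
  Job (p=5,w=2): C=16, w*C=2*16=32
  Job (p=3,w=1): C=19, w*C=1*19=19
  Job (p=4,w=1): C=23, w*C=1*23=23
Total weighted completion time = 124

124


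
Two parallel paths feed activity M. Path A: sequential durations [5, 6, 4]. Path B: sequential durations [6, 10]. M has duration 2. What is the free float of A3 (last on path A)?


ES(A3) = sum of predecessors on chain A = 11
EF(A3) = ES + duration = 11 + 4 = 15
Successor of A3 is M. ES(M) = max(sum(A), sum(B)) = max(15, 16) = 16
Free float = ES(successor) - EF(current) = 16 - 15 = 1

1


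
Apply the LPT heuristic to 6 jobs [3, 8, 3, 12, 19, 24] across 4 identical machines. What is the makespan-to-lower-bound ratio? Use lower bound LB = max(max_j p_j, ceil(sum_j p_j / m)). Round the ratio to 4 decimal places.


LPT order: [24, 19, 12, 8, 3, 3]
Machine loads after assignment: [24, 19, 12, 14]
LPT makespan = 24
Lower bound = max(max_job, ceil(total/4)) = max(24, 18) = 24
Ratio = 24 / 24 = 1.0

1.0


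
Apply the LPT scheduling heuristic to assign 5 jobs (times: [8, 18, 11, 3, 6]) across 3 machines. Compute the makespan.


Sort jobs in decreasing order (LPT): [18, 11, 8, 6, 3]
Assign each job to the least loaded machine:
  Machine 1: jobs [18], load = 18
  Machine 2: jobs [11, 3], load = 14
  Machine 3: jobs [8, 6], load = 14
Makespan = max load = 18

18


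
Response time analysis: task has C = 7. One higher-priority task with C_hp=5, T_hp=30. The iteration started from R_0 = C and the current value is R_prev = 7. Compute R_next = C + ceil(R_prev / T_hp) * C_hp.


R_next = C + ceil(R_prev / T_hp) * C_hp
ceil(7 / 30) = ceil(0.2333) = 1
Interference = 1 * 5 = 5
R_next = 7 + 5 = 12

12


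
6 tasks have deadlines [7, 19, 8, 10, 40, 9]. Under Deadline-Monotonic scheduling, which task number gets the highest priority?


Sort tasks by relative deadline (ascending):
  Task 1: deadline = 7
  Task 3: deadline = 8
  Task 6: deadline = 9
  Task 4: deadline = 10
  Task 2: deadline = 19
  Task 5: deadline = 40
Priority order (highest first): [1, 3, 6, 4, 2, 5]
Highest priority task = 1

1


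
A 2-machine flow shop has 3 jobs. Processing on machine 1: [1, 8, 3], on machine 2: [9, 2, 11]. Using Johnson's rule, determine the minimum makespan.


Apply Johnson's rule:
  Group 1 (a <= b): [(1, 1, 9), (3, 3, 11)]
  Group 2 (a > b): [(2, 8, 2)]
Optimal job order: [1, 3, 2]
Schedule:
  Job 1: M1 done at 1, M2 done at 10
  Job 3: M1 done at 4, M2 done at 21
  Job 2: M1 done at 12, M2 done at 23
Makespan = 23

23


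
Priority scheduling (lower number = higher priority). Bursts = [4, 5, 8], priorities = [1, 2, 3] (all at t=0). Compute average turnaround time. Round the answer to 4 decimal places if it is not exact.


Sort by priority (ascending = highest first):
Order: [(1, 4), (2, 5), (3, 8)]
Completion times:
  Priority 1, burst=4, C=4
  Priority 2, burst=5, C=9
  Priority 3, burst=8, C=17
Average turnaround = 30/3 = 10.0

10.0


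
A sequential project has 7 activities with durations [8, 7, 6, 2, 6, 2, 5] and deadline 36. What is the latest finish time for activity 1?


LF(activity 1) = deadline - sum of successor durations
Successors: activities 2 through 7 with durations [7, 6, 2, 6, 2, 5]
Sum of successor durations = 28
LF = 36 - 28 = 8

8


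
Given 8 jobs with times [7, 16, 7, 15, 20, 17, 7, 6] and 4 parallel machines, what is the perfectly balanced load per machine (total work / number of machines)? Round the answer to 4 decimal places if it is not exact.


Total processing time = 7 + 16 + 7 + 15 + 20 + 17 + 7 + 6 = 95
Number of machines = 4
Ideal balanced load = 95 / 4 = 23.75

23.75


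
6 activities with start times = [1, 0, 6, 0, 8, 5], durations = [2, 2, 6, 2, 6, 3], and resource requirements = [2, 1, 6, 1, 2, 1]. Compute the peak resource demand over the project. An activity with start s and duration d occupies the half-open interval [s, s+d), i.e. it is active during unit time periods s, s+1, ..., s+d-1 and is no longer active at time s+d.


Each activity i is active on [start_i, start_i + duration_i).
Compute total resource usage per time slot:
  t=0: active resources = [1, 1], total = 2
  t=1: active resources = [2, 1, 1], total = 4
  t=2: active resources = [2], total = 2
  t=3: active resources = [], total = 0
  t=4: active resources = [], total = 0
  t=5: active resources = [1], total = 1
  t=6: active resources = [6, 1], total = 7
  t=7: active resources = [6, 1], total = 7
  t=8: active resources = [6, 2], total = 8
  t=9: active resources = [6, 2], total = 8
  t=10: active resources = [6, 2], total = 8
  t=11: active resources = [6, 2], total = 8
  t=12: active resources = [2], total = 2
  t=13: active resources = [2], total = 2
Peak resource demand = 8

8


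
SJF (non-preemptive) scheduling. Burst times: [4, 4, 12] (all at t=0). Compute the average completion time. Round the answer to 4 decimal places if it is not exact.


SJF order (ascending): [4, 4, 12]
Completion times:
  Job 1: burst=4, C=4
  Job 2: burst=4, C=8
  Job 3: burst=12, C=20
Average completion = 32/3 = 10.6667

10.6667


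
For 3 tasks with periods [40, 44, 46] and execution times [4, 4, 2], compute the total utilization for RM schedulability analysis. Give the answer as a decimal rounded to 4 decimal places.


Compute individual utilizations (exact fractions):
  Task 1: C/T = 4/40 = 1/10 (approx. 0.1)
  Task 2: C/T = 4/44 = 1/11 (approx. 0.0909)
  Task 3: C/T = 2/46 = 1/23 (approx. 0.0435)
Total utilization U = 1/10 + 1/11 + 1/23 = 593/2530
Rounded to 4 decimal places: U = 0.2344
RM (Liu & Layland) bound for 3 tasks = 0.779763; compare with U = 593/2530 (approx. 0.234387)
U <= bound, so schedulable by RM sufficient condition.

0.2344


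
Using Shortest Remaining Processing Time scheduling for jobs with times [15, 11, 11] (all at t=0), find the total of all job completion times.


Since all jobs arrive at t=0, SRPT equals SPT ordering.
SPT order: [11, 11, 15]
Completion times:
  Job 1: p=11, C=11
  Job 2: p=11, C=22
  Job 3: p=15, C=37
Total completion time = 11 + 22 + 37 = 70

70


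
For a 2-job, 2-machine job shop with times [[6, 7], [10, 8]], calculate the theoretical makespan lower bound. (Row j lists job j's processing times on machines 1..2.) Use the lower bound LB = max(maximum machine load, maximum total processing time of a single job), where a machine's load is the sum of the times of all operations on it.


Machine loads:
  Machine 1: 6 + 10 = 16
  Machine 2: 7 + 8 = 15
Max machine load = 16
Job totals:
  Job 1: 13
  Job 2: 18
Max job total = 18
Lower bound = max(16, 18) = 18

18


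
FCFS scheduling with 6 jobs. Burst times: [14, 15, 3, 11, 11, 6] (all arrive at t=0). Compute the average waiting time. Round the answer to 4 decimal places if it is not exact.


FCFS order (as given): [14, 15, 3, 11, 11, 6]
Waiting times:
  Job 1: wait = 0
  Job 2: wait = 14
  Job 3: wait = 29
  Job 4: wait = 32
  Job 5: wait = 43
  Job 6: wait = 54
Sum of waiting times = 172
Average waiting time = 172/6 = 28.6667

28.6667


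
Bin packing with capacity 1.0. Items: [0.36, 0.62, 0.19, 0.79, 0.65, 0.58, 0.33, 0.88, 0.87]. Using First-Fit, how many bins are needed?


Place items sequentially using First-Fit:
  Item 0.36 -> new Bin 1
  Item 0.62 -> Bin 1 (now 0.98)
  Item 0.19 -> new Bin 2
  Item 0.79 -> Bin 2 (now 0.98)
  Item 0.65 -> new Bin 3
  Item 0.58 -> new Bin 4
  Item 0.33 -> Bin 3 (now 0.98)
  Item 0.88 -> new Bin 5
  Item 0.87 -> new Bin 6
Total bins used = 6

6


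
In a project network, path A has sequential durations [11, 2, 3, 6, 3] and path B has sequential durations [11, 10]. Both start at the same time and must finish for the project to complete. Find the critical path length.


Path A total = 11 + 2 + 3 + 6 + 3 = 25
Path B total = 11 + 10 = 21
Critical path = longest path = max(25, 21) = 25

25


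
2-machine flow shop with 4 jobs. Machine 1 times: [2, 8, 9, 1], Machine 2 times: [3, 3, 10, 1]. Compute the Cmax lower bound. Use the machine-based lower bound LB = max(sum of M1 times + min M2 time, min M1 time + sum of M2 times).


LB1 = sum(M1 times) + min(M2 times) = 20 + 1 = 21
LB2 = min(M1 times) + sum(M2 times) = 1 + 17 = 18
Lower bound = max(LB1, LB2) = max(21, 18) = 21

21


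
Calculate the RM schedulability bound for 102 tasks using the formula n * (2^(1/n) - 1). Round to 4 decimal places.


Compute 2^(1/102) = 1.0068187028
Subtract 1: 1.0068187028 - 1 = 0.0068187028
Multiply by n: 102 * 0.0068187028 = 0.6955076856
Round to 4 dp: 0.6955

0.6955


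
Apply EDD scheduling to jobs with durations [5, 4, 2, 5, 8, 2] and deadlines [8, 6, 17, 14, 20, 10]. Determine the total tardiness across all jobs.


Sort by due date (EDD order): [(4, 6), (5, 8), (2, 10), (5, 14), (2, 17), (8, 20)]
Compute completion times and tardiness:
  Job 1: p=4, d=6, C=4, tardiness=max(0,4-6)=0
  Job 2: p=5, d=8, C=9, tardiness=max(0,9-8)=1
  Job 3: p=2, d=10, C=11, tardiness=max(0,11-10)=1
  Job 4: p=5, d=14, C=16, tardiness=max(0,16-14)=2
  Job 5: p=2, d=17, C=18, tardiness=max(0,18-17)=1
  Job 6: p=8, d=20, C=26, tardiness=max(0,26-20)=6
Total tardiness = 11

11


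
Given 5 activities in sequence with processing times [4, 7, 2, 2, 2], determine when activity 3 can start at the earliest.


Activity 3 starts after activities 1 through 2 complete.
Predecessor durations: [4, 7]
ES = 4 + 7 = 11

11


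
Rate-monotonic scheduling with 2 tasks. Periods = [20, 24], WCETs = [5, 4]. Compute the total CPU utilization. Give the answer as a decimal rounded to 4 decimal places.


Compute individual utilizations (exact fractions):
  Task 1: C/T = 5/20 = 1/4 (approx. 0.25)
  Task 2: C/T = 4/24 = 1/6 (approx. 0.1667)
Total utilization U = 1/4 + 1/6 = 5/12
Rounded to 4 decimal places: U = 0.4167
RM (Liu & Layland) bound for 2 tasks = 0.828427; compare with U = 5/12 (approx. 0.416667)
U <= bound, so schedulable by RM sufficient condition.

0.4167


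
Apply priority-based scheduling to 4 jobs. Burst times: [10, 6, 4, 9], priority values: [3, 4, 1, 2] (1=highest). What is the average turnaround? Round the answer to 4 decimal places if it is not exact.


Sort by priority (ascending = highest first):
Order: [(1, 4), (2, 9), (3, 10), (4, 6)]
Completion times:
  Priority 1, burst=4, C=4
  Priority 2, burst=9, C=13
  Priority 3, burst=10, C=23
  Priority 4, burst=6, C=29
Average turnaround = 69/4 = 17.25

17.25


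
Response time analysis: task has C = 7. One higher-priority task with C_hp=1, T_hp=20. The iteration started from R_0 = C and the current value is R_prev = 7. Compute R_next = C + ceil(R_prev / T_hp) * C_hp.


R_next = C + ceil(R_prev / T_hp) * C_hp
ceil(7 / 20) = ceil(0.35) = 1
Interference = 1 * 1 = 1
R_next = 7 + 1 = 8

8


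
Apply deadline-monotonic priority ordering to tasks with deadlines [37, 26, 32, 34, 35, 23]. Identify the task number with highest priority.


Sort tasks by relative deadline (ascending):
  Task 6: deadline = 23
  Task 2: deadline = 26
  Task 3: deadline = 32
  Task 4: deadline = 34
  Task 5: deadline = 35
  Task 1: deadline = 37
Priority order (highest first): [6, 2, 3, 4, 5, 1]
Highest priority task = 6

6


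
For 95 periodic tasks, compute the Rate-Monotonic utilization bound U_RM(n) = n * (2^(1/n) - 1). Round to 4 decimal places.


Compute 2^(1/95) = 1.0073229689
Subtract 1: 1.0073229689 - 1 = 0.0073229689
Multiply by n: 95 * 0.0073229689 = 0.6956820455
Round to 4 dp: 0.6957

0.6957


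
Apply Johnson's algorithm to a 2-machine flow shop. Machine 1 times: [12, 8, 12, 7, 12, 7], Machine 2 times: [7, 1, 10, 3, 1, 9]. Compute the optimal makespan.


Apply Johnson's rule:
  Group 1 (a <= b): [(6, 7, 9)]
  Group 2 (a > b): [(3, 12, 10), (1, 12, 7), (4, 7, 3), (2, 8, 1), (5, 12, 1)]
Optimal job order: [6, 3, 1, 4, 2, 5]
Schedule:
  Job 6: M1 done at 7, M2 done at 16
  Job 3: M1 done at 19, M2 done at 29
  Job 1: M1 done at 31, M2 done at 38
  Job 4: M1 done at 38, M2 done at 41
  Job 2: M1 done at 46, M2 done at 47
  Job 5: M1 done at 58, M2 done at 59
Makespan = 59

59


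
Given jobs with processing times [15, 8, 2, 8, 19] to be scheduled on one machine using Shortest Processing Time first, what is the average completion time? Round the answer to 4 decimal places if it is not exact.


Sort jobs by processing time (SPT order): [2, 8, 8, 15, 19]
Compute completion times sequentially:
  Job 1: processing = 2, completes at 2
  Job 2: processing = 8, completes at 10
  Job 3: processing = 8, completes at 18
  Job 4: processing = 15, completes at 33
  Job 5: processing = 19, completes at 52
Sum of completion times = 115
Average completion time = 115/5 = 23.0

23.0


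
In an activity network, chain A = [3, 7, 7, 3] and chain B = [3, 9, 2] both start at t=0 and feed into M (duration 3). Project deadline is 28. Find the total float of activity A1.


Forward pass: ES(A1) = sum of predecessors on chain A = 0
EF = ES + duration = 0 + 3 = 3
Backward pass: LF(M) = deadline = 28; LS(M) = 28 - 3 = 25
LF(A1) = LS(M) - sum(successors on chain A) = 25 - 17 = 8
LS = LF - duration = 8 - 3 = 5
Total float = LS - ES = 5 - 0 = 5

5


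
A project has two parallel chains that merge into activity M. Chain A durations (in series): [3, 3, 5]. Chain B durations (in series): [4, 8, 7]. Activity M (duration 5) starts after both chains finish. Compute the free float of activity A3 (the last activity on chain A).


ES(A3) = sum of predecessors on chain A = 6
EF(A3) = ES + duration = 6 + 5 = 11
Successor of A3 is M. ES(M) = max(sum(A), sum(B)) = max(11, 19) = 19
Free float = ES(successor) - EF(current) = 19 - 11 = 8

8


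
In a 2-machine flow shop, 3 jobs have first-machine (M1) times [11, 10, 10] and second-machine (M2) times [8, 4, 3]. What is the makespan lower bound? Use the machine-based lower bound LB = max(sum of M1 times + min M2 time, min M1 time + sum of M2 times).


LB1 = sum(M1 times) + min(M2 times) = 31 + 3 = 34
LB2 = min(M1 times) + sum(M2 times) = 10 + 15 = 25
Lower bound = max(LB1, LB2) = max(34, 25) = 34

34


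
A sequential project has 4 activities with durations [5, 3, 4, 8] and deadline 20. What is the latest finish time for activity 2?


LF(activity 2) = deadline - sum of successor durations
Successors: activities 3 through 4 with durations [4, 8]
Sum of successor durations = 12
LF = 20 - 12 = 8

8


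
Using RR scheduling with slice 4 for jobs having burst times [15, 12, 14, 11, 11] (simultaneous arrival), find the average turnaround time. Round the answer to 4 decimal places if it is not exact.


Time quantum = 4
Execution trace:
  J1 runs 4 units, time = 4
  J2 runs 4 units, time = 8
  J3 runs 4 units, time = 12
  J4 runs 4 units, time = 16
  J5 runs 4 units, time = 20
  J1 runs 4 units, time = 24
  J2 runs 4 units, time = 28
  J3 runs 4 units, time = 32
  J4 runs 4 units, time = 36
  J5 runs 4 units, time = 40
  J1 runs 4 units, time = 44
  J2 runs 4 units, time = 48
  J3 runs 4 units, time = 52
  J4 runs 3 units, time = 55
  J5 runs 3 units, time = 58
  J1 runs 3 units, time = 61
  J3 runs 2 units, time = 63
Finish times: [61, 48, 63, 55, 58]
Average turnaround = 285/5 = 57.0

57.0


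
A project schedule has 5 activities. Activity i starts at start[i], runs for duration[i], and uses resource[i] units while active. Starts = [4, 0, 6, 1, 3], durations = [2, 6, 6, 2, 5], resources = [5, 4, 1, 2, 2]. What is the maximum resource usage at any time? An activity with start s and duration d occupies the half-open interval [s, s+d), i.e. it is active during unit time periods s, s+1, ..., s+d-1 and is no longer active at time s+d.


Each activity i is active on [start_i, start_i + duration_i).
Compute total resource usage per time slot:
  t=0: active resources = [4], total = 4
  t=1: active resources = [4, 2], total = 6
  t=2: active resources = [4, 2], total = 6
  t=3: active resources = [4, 2], total = 6
  t=4: active resources = [5, 4, 2], total = 11
  t=5: active resources = [5, 4, 2], total = 11
  t=6: active resources = [1, 2], total = 3
  t=7: active resources = [1, 2], total = 3
  t=8: active resources = [1], total = 1
  t=9: active resources = [1], total = 1
  t=10: active resources = [1], total = 1
  t=11: active resources = [1], total = 1
Peak resource demand = 11

11


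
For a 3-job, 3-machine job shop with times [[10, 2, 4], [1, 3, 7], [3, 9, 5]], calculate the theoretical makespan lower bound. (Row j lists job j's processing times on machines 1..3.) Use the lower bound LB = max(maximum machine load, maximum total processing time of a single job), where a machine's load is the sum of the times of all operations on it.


Machine loads:
  Machine 1: 10 + 1 + 3 = 14
  Machine 2: 2 + 3 + 9 = 14
  Machine 3: 4 + 7 + 5 = 16
Max machine load = 16
Job totals:
  Job 1: 16
  Job 2: 11
  Job 3: 17
Max job total = 17
Lower bound = max(16, 17) = 17

17


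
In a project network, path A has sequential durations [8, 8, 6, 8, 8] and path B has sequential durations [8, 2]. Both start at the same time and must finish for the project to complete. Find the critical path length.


Path A total = 8 + 8 + 6 + 8 + 8 = 38
Path B total = 8 + 2 = 10
Critical path = longest path = max(38, 10) = 38

38


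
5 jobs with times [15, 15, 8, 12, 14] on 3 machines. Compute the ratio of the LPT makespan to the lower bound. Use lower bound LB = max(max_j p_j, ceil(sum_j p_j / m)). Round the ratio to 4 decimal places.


LPT order: [15, 15, 14, 12, 8]
Machine loads after assignment: [23, 15, 26]
LPT makespan = 26
Lower bound = max(max_job, ceil(total/3)) = max(15, 22) = 22
Ratio = 26 / 22 = 1.1818

1.1818


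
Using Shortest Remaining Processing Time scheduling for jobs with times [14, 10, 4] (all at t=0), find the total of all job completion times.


Since all jobs arrive at t=0, SRPT equals SPT ordering.
SPT order: [4, 10, 14]
Completion times:
  Job 1: p=4, C=4
  Job 2: p=10, C=14
  Job 3: p=14, C=28
Total completion time = 4 + 14 + 28 = 46

46


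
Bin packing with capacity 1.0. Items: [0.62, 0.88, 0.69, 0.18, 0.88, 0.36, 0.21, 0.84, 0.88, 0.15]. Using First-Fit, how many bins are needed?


Place items sequentially using First-Fit:
  Item 0.62 -> new Bin 1
  Item 0.88 -> new Bin 2
  Item 0.69 -> new Bin 3
  Item 0.18 -> Bin 1 (now 0.8)
  Item 0.88 -> new Bin 4
  Item 0.36 -> new Bin 5
  Item 0.21 -> Bin 3 (now 0.9)
  Item 0.84 -> new Bin 6
  Item 0.88 -> new Bin 7
  Item 0.15 -> Bin 1 (now 0.95)
Total bins used = 7

7


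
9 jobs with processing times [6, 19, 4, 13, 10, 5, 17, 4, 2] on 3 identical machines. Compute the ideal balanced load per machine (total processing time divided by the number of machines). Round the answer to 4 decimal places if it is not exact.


Total processing time = 6 + 19 + 4 + 13 + 10 + 5 + 17 + 4 + 2 = 80
Number of machines = 3
Ideal balanced load = 80 / 3 = 26.6667

26.6667


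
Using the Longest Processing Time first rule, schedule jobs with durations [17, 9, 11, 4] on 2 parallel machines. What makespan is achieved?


Sort jobs in decreasing order (LPT): [17, 11, 9, 4]
Assign each job to the least loaded machine:
  Machine 1: jobs [17, 4], load = 21
  Machine 2: jobs [11, 9], load = 20
Makespan = max load = 21

21


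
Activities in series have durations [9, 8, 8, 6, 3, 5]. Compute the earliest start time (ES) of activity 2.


Activity 2 starts after activities 1 through 1 complete.
Predecessor durations: [9]
ES = 9 = 9

9


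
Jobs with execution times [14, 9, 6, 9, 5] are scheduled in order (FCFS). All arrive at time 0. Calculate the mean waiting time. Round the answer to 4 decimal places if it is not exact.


FCFS order (as given): [14, 9, 6, 9, 5]
Waiting times:
  Job 1: wait = 0
  Job 2: wait = 14
  Job 3: wait = 23
  Job 4: wait = 29
  Job 5: wait = 38
Sum of waiting times = 104
Average waiting time = 104/5 = 20.8

20.8


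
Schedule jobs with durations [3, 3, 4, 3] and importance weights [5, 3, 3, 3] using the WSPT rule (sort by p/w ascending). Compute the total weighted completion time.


Compute p/w ratios and sort ascending (WSPT): [(3, 5), (3, 3), (3, 3), (4, 3)]
Compute weighted completion times:
  Job (p=3,w=5): C=3, w*C=5*3=15
  Job (p=3,w=3): C=6, w*C=3*6=18
  Job (p=3,w=3): C=9, w*C=3*9=27
  Job (p=4,w=3): C=13, w*C=3*13=39
Total weighted completion time = 99

99


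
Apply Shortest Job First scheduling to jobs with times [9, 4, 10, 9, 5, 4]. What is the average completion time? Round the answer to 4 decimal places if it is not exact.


SJF order (ascending): [4, 4, 5, 9, 9, 10]
Completion times:
  Job 1: burst=4, C=4
  Job 2: burst=4, C=8
  Job 3: burst=5, C=13
  Job 4: burst=9, C=22
  Job 5: burst=9, C=31
  Job 6: burst=10, C=41
Average completion = 119/6 = 19.8333

19.8333
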